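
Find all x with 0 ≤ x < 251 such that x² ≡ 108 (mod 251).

46, 205

Since 251 ≡ 3 (mod 4), a square root of 108 is 108^((251+1)/4) = 108^63 mod 251.
Repeated squaring: 108^2≡118, 108^4≡119, 108^8≡105, 108^16≡232, 108^32≡110 (mod 251).
108^63 = 108^(32+16+8+4+2+1) ≡ 205 (mod 251).
Check: 205² = 42025 ≡ 108 (mod 251). The two roots are 46 and 205.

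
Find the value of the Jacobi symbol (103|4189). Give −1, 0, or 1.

-1

Reciprocity: 103 ≡ 3 and 4189 ≡ 1 (mod 4), so (103/4189) = +(4189/103).
Reduce top mod 103: now compute (69/103).
Reciprocity: 69 ≡ 1 and 103 ≡ 3 (mod 4), so (69/103) = +(103/69).
Reduce top mod 69: now compute (34/69).
Pull out 2: since 69 ≡ 5 (mod 8), (2/69) = -1.
Reciprocity: 17 ≡ 1 and 69 ≡ 1 (mod 4), so (17/69) = +(69/17).
Reduce top mod 17: now compute (1/17).
Reached (1/17) = 1. Collecting the sign flips along the way, the symbol is -1.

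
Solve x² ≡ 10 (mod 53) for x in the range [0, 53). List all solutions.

13, 40

53 ≡ 1 (mod 4), so we find a root by search.
Trying successive values, 13² = 169 ≡ 10 (mod 53). The other root is 53 − 13 = 40.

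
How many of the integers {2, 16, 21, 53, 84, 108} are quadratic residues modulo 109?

4

(2/109) = -1 → non-residue.
(16/109) = +1 → QR.
(21/109) = +1 → QR.
(53/109) = -1 → non-residue.
(84/109) = +1 → QR.
(108/109) = +1 → QR.
Total quadratic residues among the 6: 4.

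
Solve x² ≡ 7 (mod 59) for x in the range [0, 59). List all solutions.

19, 40

Since 59 ≡ 3 (mod 4), a square root of 7 is 7^((59+1)/4) = 7^15 mod 59.
Repeated squaring: 7^2≡49, 7^4≡41, 7^8≡29 (mod 59).
7^15 = 7^(8+4+2+1) ≡ 19 (mod 59).
Check: 19² = 361 ≡ 7 (mod 59). The two roots are 19 and 40.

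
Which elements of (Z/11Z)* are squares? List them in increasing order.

1 3 4 5 9

Square k = 1,…,5 (k and 11−k give the same square):
1²=1, 2²=4, 3²=9, 4²≡5, 5²≡3 (mod 11).
So the quadratic residues mod 11 are {1, 3, 4, 5, 9}.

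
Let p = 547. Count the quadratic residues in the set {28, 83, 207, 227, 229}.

(28/547) = -1 → non-residue.
(83/547) = -1 → non-residue.
(207/547) = -1 → non-residue.
(227/547) = +1 → QR.
(229/547) = -1 → non-residue.
Total quadratic residues among the 5: 1.

1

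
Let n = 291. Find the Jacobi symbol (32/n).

-1

Pull out 2^5: since 291 ≡ 3 (mod 8), (2/291) = -1, so (2/291)^5 = -1.
Reached (1/291) = 1. Collecting the sign flips along the way, the symbol is -1.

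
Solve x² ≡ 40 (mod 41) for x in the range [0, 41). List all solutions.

9, 32

41 ≡ 1 (mod 4), so we find a root by search.
Trying successive values, 9² = 81 ≡ 40 (mod 41). The other root is 41 − 9 = 32.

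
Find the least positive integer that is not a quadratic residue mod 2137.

5

(2/2137) = +1, so 2 is a residue.
(3/2137) = +1, so 3 is a residue.
(4/2137) = +1, so 4 is a residue.
(5/2137) = −1, so 5 is the smallest positive non-residue mod 2137.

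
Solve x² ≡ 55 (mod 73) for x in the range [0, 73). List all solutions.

36, 37

73 ≡ 1 (mod 4), so we find a root by search.
Trying successive values, 36² = 1296 ≡ 55 (mod 73). The other root is 73 − 36 = 37.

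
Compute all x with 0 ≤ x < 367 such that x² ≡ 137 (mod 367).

Since 367 ≡ 3 (mod 4), a square root of 137 is 137^((367+1)/4) = 137^92 mod 367.
Repeated squaring: 137^2≡52, 137^4≡135, 137^8≡242, 137^16≡211, 137^32≡114, 137^64≡151 (mod 367).
137^92 = 137^(64+16+8+4) ≡ 258 (mod 367).
Check: 258² = 66564 ≡ 137 (mod 367). The two roots are 109 and 258.

109, 258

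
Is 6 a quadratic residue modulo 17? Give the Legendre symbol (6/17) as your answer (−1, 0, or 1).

Pull out 2: since 17 ≡ 1 (mod 8), (2/17) = +1.
Reciprocity: 3 ≡ 3 and 17 ≡ 1 (mod 4), so (3/17) = +(17/3).
Reduce top mod 3: now compute (2/3).
Pull out 2: since 3 ≡ 3 (mod 8), (2/3) = -1.
Reached (1/3) = 1. Collecting the sign flips along the way, the symbol is -1.

-1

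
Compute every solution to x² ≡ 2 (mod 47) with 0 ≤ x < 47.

7, 40

Since 47 ≡ 3 (mod 4), a square root of 2 is 2^((47+1)/4) = 2^12 mod 47.
Repeated squaring: 2^2≡4, 2^4≡16, 2^8≡21 (mod 47).
2^12 = 2^(8+4) ≡ 7 (mod 47).
Check: 7² = 49 ≡ 2 (mod 47). The two roots are 7 and 40.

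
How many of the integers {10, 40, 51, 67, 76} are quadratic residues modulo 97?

0

(10/97) = -1 → non-residue.
(40/97) = -1 → non-residue.
(51/97) = -1 → non-residue.
(67/97) = -1 → non-residue.
(76/97) = -1 → non-residue.
Total quadratic residues among the 5: 0.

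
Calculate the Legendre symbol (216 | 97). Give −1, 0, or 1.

Euler's criterion: (216/97) ≡ 22^48 (mod 97).
22^2 ≡ 96 (mod 97)
22^4 ≡ 1 (mod 97)
22^8 ≡ 1 (mod 97)
22^16 ≡ 1 (mod 97)
22^32 ≡ 1 (mod 97)
22^48 = 22^(32+16) ≡ 1 (mod 97).
Result is 1, so (216/97) = 1.

1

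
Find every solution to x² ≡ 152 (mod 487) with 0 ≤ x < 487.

Since 487 ≡ 3 (mod 4), a square root of 152 is 152^((487+1)/4) = 152^122 mod 487.
Repeated squaring: 152^2≡215, 152^4≡447, 152^8≡139, 152^16≡328, 152^32≡444, 152^64≡388 (mod 487).
152^122 = 152^(64+32+16+8+2) ≡ 238 (mod 487).
Check: 238² = 56644 ≡ 152 (mod 487). The two roots are 238 and 249.

238, 249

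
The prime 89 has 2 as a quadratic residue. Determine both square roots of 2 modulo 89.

25, 64

89 ≡ 1 (mod 4), so we find a root by search.
Trying successive values, 25² = 625 ≡ 2 (mod 89). The other root is 89 − 25 = 64.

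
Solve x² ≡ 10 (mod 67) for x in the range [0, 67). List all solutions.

12, 55

Since 67 ≡ 3 (mod 4), a square root of 10 is 10^((67+1)/4) = 10^17 mod 67.
Repeated squaring: 10^2≡33, 10^4≡17, 10^8≡21, 10^16≡39 (mod 67).
10^17 = 10^(16+1) ≡ 55 (mod 67).
Check: 55² = 3025 ≡ 10 (mod 67). The two roots are 12 and 55.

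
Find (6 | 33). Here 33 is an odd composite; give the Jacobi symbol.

0

Pull out 2: since 33 ≡ 1 (mod 8), (2/33) = +1.
Reciprocity: 3 ≡ 3 and 33 ≡ 1 (mod 4), so (3/33) = +(33/3).
Reduce top mod 3: now compute (0/3).
Top reduces to 0: gcd > 1, so the symbol is 0.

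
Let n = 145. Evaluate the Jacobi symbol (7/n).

Reciprocity: 7 ≡ 3 and 145 ≡ 1 (mod 4), so (7/145) = +(145/7).
Reduce top mod 7: now compute (5/7).
Reciprocity: 5 ≡ 1 and 7 ≡ 3 (mod 4), so (5/7) = +(7/5).
Reduce top mod 5: now compute (2/5).
Pull out 2: since 5 ≡ 5 (mod 8), (2/5) = -1.
Reached (1/5) = 1. Collecting the sign flips along the way, the symbol is -1.

-1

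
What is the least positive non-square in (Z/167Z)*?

(2/167) = +1, so 2 is a residue.
(3/167) = +1, so 3 is a residue.
(4/167) = +1, so 4 is a residue.
(5/167) = −1, so 5 is the smallest positive non-residue mod 167.

5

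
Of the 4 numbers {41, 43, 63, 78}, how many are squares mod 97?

1

(41/97) = -1 → non-residue.
(43/97) = +1 → QR.
(63/97) = -1 → non-residue.
(78/97) = -1 → non-residue.
Total quadratic residues among the 4: 1.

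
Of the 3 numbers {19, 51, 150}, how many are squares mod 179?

(19/179) = +1 → QR.
(51/179) = +1 → QR.
(150/179) = -1 → non-residue.
Total quadratic residues among the 3: 2.

2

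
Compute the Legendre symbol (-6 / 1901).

1

First reduce: -6 ≡ 1895 (mod 1901).
Reciprocity: 1895 ≡ 3 and 1901 ≡ 1 (mod 4), so (1895/1901) = +(1901/1895).
Reduce top mod 1895: now compute (6/1895).
Pull out 2: since 1895 ≡ 7 (mod 8), (2/1895) = +1.
Reciprocity: 3 ≡ 3 and 1895 ≡ 3 (mod 4), so (3/1895) = −(1895/3).
Reduce top mod 3: now compute (2/3).
Pull out 2: since 3 ≡ 3 (mod 8), (2/3) = -1.
Reached (1/3) = 1. Collecting the sign flips along the way, the symbol is +1.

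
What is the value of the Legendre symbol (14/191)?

-1

Pull out 2: since 191 ≡ 7 (mod 8), (2/191) = +1.
Reciprocity: 7 ≡ 3 and 191 ≡ 3 (mod 4), so (7/191) = −(191/7).
Reduce top mod 7: now compute (2/7).
Pull out 2: since 7 ≡ 7 (mod 8), (2/7) = +1.
Reached (1/7) = 1. Collecting the sign flips along the way, the symbol is -1.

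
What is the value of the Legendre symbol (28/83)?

1

Pull out 2^2: since 83 ≡ 3 (mod 8), (2/83) = -1, so (2/83)^2 = +1.
Reciprocity: 7 ≡ 3 and 83 ≡ 3 (mod 4), so (7/83) = −(83/7).
Reduce top mod 7: now compute (6/7).
Pull out 2: since 7 ≡ 7 (mod 8), (2/7) = +1.
Reciprocity: 3 ≡ 3 and 7 ≡ 3 (mod 4), so (3/7) = −(7/3).
Reduce top mod 3: now compute (1/3).
Reached (1/3) = 1. Collecting the sign flips along the way, the symbol is +1.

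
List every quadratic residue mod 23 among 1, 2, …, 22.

1 2 3 4 6 8 9 12 13 16 18

Square k = 1,…,11 (k and 23−k give the same square):
1²=1, 2²=4, 3²=9, 4²=16, 5²≡2, 6²≡13, 7²≡3, 8²≡18, 9²≡12, 10²≡8, 11²≡6 (mod 23).
So the quadratic residues mod 23 are {1, 2, 3, 4, 6, 8, 9, 12, 13, 16, 18}.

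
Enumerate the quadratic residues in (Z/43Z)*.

1 4 6 9 10 11 13 14 15 16 17 21 23 24 25 31 35 36 38 40 41

Square k = 1,…,21 (k and 43−k give the same square):
1²=1, 2²=4, 3²=9, 4²=16, 5²=25, 6²=36, 7²≡6, 8²≡21, 9²≡38, 10²≡14, 11²≡35, 12²≡15, 13²≡40, 14²≡24, 15²≡10, 16²≡41, 17²≡31, 18²≡23, 19²≡17, 20²≡13, 21²≡11 (mod 43).
So the quadratic residues mod 43 are {1, 4, 6, 9, 10, 11, 13, 14, 15, 16, 17, 21, 23, 24, 25, 31, 35, 36, 38, 40, 41}.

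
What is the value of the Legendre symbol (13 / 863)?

-1

Reciprocity: 13 ≡ 1 and 863 ≡ 3 (mod 4), so (13/863) = +(863/13).
Reduce top mod 13: now compute (5/13).
Reciprocity: 5 ≡ 1 and 13 ≡ 1 (mod 4), so (5/13) = +(13/5).
Reduce top mod 5: now compute (3/5).
Reciprocity: 3 ≡ 3 and 5 ≡ 1 (mod 4), so (3/5) = +(5/3).
Reduce top mod 3: now compute (2/3).
Pull out 2: since 3 ≡ 3 (mod 8), (2/3) = -1.
Reached (1/3) = 1. Collecting the sign flips along the way, the symbol is -1.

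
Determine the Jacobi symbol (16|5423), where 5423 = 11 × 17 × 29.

Pull out 2^4: since 5423 ≡ 7 (mod 8), (2/5423) = +1, so (2/5423)^4 = +1.
Reached (1/5423) = 1. Collecting the sign flips along the way, the symbol is +1.

1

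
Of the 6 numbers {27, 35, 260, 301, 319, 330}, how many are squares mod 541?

(27/541) = +1 → QR.
(35/541) = +1 → QR.
(260/541) = -1 → non-residue.
(301/541) = +1 → QR.
(319/541) = +1 → QR.
(330/541) = +1 → QR.
Total quadratic residues among the 6: 5.

5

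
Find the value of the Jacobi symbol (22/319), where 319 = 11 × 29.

Pull out 2: since 319 ≡ 7 (mod 8), (2/319) = +1.
Reciprocity: 11 ≡ 3 and 319 ≡ 3 (mod 4), so (11/319) = −(319/11).
Reduce top mod 11: now compute (0/11).
Top reduces to 0: gcd > 1, so the symbol is 0.

0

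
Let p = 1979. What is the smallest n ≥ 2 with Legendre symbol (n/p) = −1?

2

(2/1979) = −1, so 2 is the smallest positive non-residue mod 1979.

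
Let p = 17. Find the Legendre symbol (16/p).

1

Pull out 2^4: since 17 ≡ 1 (mod 8), (2/17) = +1, so (2/17)^4 = +1.
Reached (1/17) = 1. Collecting the sign flips along the way, the symbol is +1.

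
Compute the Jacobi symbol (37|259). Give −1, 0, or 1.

Reciprocity: 37 ≡ 1 and 259 ≡ 3 (mod 4), so (37/259) = +(259/37).
Reduce top mod 37: now compute (0/37).
Top reduces to 0: gcd > 1, so the symbol is 0.

0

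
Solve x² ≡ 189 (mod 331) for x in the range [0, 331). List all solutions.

92, 239

Since 331 ≡ 3 (mod 4), a square root of 189 is 189^((331+1)/4) = 189^83 mod 331.
Repeated squaring: 189^2≡304, 189^4≡67, 189^8≡186, 189^16≡172, 189^32≡125, 189^64≡68 (mod 331).
189^83 = 189^(64+16+2+1) ≡ 239 (mod 331).
Check: 239² = 57121 ≡ 189 (mod 331). The two roots are 92 and 239.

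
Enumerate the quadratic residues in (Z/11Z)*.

Square k = 1,…,5 (k and 11−k give the same square):
1²=1, 2²=4, 3²=9, 4²≡5, 5²≡3 (mod 11).
So the quadratic residues mod 11 are {1, 3, 4, 5, 9}.

1, 3, 4, 5, 9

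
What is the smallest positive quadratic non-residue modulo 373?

(2/373) = −1, so 2 is the smallest positive non-residue mod 373.

2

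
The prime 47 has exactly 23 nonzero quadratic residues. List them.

Square k = 1,…,23 (k and 47−k give the same square):
1²=1, 2²=4, 3²=9, 4²=16, 5²=25, 6²=36, 7²≡2, 8²≡17, 9²≡34, 10²≡6, 11²≡27, 12²≡3, 13²≡28, 14²≡8, 15²≡37, 16²≡21, 17²≡7, 18²≡42, 19²≡32, 20²≡24, 21²≡18, 22²≡14, 23²≡12 (mod 47).
So the quadratic residues mod 47 are {1, 2, 3, 4, 6, 7, 8, 9, 12, 14, 16, 17, 18, 21, 24, 25, 27, 28, 32, 34, 36, 37, 42}.

1, 2, 3, 4, 6, 7, 8, 9, 12, 14, 16, 17, 18, 21, 24, 25, 27, 28, 32, 34, 36, 37, 42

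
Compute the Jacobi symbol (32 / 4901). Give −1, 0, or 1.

-1

Pull out 2^5: since 4901 ≡ 5 (mod 8), (2/4901) = -1, so (2/4901)^5 = -1.
Reached (1/4901) = 1. Collecting the sign flips along the way, the symbol is -1.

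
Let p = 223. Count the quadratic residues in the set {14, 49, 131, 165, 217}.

4

(14/223) = +1 → QR.
(49/223) = +1 → QR.
(131/223) = +1 → QR.
(165/223) = -1 → non-residue.
(217/223) = +1 → QR.
Total quadratic residues among the 5: 4.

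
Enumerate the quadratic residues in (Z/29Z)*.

1,4,5,6,7,9,13,16,20,22,23,24,25,28

Square k = 1,…,14 (k and 29−k give the same square):
1²=1, 2²=4, 3²=9, 4²=16, 5²=25, 6²≡7, 7²≡20, 8²≡6, 9²≡23, 10²≡13, 11²≡5, 12²≡28, 13²≡24, 14²≡22 (mod 29).
So the quadratic residues mod 29 are {1, 4, 5, 6, 7, 9, 13, 16, 20, 22, 23, 24, 25, 28}.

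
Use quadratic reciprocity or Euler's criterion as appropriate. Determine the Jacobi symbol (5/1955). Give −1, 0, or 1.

Reciprocity: 5 ≡ 1 and 1955 ≡ 3 (mod 4), so (5/1955) = +(1955/5).
Reduce top mod 5: now compute (0/5).
Top reduces to 0: gcd > 1, so the symbol is 0.

0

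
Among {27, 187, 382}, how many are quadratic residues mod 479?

1

(27/479) = +1 → QR.
(187/479) = -1 → non-residue.
(382/479) = -1 → non-residue.
Total quadratic residues among the 3: 1.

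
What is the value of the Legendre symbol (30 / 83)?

Pull out 2: since 83 ≡ 3 (mod 8), (2/83) = -1.
Reciprocity: 15 ≡ 3 and 83 ≡ 3 (mod 4), so (15/83) = −(83/15).
Reduce top mod 15: now compute (8/15).
Pull out 2^3: since 15 ≡ 7 (mod 8), (2/15) = +1, so (2/15)^3 = +1.
Reached (1/15) = 1. Collecting the sign flips along the way, the symbol is +1.

1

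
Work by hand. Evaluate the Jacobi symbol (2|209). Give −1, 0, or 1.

Pull out 2: since 209 ≡ 1 (mod 8), (2/209) = +1.
Reached (1/209) = 1. Collecting the sign flips along the way, the symbol is +1.

1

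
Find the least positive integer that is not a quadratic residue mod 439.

(2/439) = +1, so 2 is a residue.
(3/439) = −1, so 3 is the smallest positive non-residue mod 439.

3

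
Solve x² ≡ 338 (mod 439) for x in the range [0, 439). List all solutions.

Since 439 ≡ 3 (mod 4), a square root of 338 is 338^((439+1)/4) = 338^110 mod 439.
Repeated squaring: 338^2≡104, 338^4≡280, 338^8≡258, 338^16≡275, 338^32≡117, 338^64≡80 (mod 439).
338^110 = 338^(64+32+8+4+2) ≡ 166 (mod 439).
Check: 166² = 27556 ≡ 338 (mod 439). The two roots are 166 and 273.

166, 273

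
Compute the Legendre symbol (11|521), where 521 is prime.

1

Reciprocity: 11 ≡ 3 and 521 ≡ 1 (mod 4), so (11/521) = +(521/11).
Reduce top mod 11: now compute (4/11).
Pull out 2^2: since 11 ≡ 3 (mod 8), (2/11) = -1, so (2/11)^2 = +1.
Reached (1/11) = 1. Collecting the sign flips along the way, the symbol is +1.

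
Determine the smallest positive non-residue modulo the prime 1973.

2

(2/1973) = −1, so 2 is the smallest positive non-residue mod 1973.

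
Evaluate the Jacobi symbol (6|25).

1

Pull out 2: since 25 ≡ 1 (mod 8), (2/25) = +1.
Reciprocity: 3 ≡ 3 and 25 ≡ 1 (mod 4), so (3/25) = +(25/3).
Reduce top mod 3: now compute (1/3).
Reached (1/3) = 1. Collecting the sign flips along the way, the symbol is +1.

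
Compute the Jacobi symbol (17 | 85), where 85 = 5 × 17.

Reciprocity: 17 ≡ 1 and 85 ≡ 1 (mod 4), so (17/85) = +(85/17).
Reduce top mod 17: now compute (0/17).
Top reduces to 0: gcd > 1, so the symbol is 0.

0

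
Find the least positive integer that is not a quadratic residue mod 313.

5

(2/313) = +1, so 2 is a residue.
(3/313) = +1, so 3 is a residue.
(4/313) = +1, so 4 is a residue.
(5/313) = −1, so 5 is the smallest positive non-residue mod 313.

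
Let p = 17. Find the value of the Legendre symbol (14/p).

-1

Pull out 2: since 17 ≡ 1 (mod 8), (2/17) = +1.
Reciprocity: 7 ≡ 3 and 17 ≡ 1 (mod 4), so (7/17) = +(17/7).
Reduce top mod 7: now compute (3/7).
Reciprocity: 3 ≡ 3 and 7 ≡ 3 (mod 4), so (3/7) = −(7/3).
Reduce top mod 3: now compute (1/3).
Reached (1/3) = 1. Collecting the sign flips along the way, the symbol is -1.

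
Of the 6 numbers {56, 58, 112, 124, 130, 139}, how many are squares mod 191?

1

(56/191) = -1 → non-residue.
(58/191) = -1 → non-residue.
(112/191) = -1 → non-residue.
(124/191) = -1 → non-residue.
(130/191) = +1 → QR.
(139/191) = -1 → non-residue.
Total quadratic residues among the 6: 1.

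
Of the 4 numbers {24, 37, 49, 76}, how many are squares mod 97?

(24/97) = +1 → QR.
(37/97) = -1 → non-residue.
(49/97) = +1 → QR.
(76/97) = -1 → non-residue.
Total quadratic residues among the 4: 2.

2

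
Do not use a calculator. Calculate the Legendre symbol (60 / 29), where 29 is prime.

-1

First reduce: 60 ≡ 2 (mod 29).
Pull out 2: since 29 ≡ 5 (mod 8), (2/29) = -1.
Reached (1/29) = 1. Collecting the sign flips along the way, the symbol is -1.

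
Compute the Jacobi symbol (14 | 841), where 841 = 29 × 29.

1

Pull out 2: since 841 ≡ 1 (mod 8), (2/841) = +1.
Reciprocity: 7 ≡ 3 and 841 ≡ 1 (mod 4), so (7/841) = +(841/7).
Reduce top mod 7: now compute (1/7).
Reached (1/7) = 1. Collecting the sign flips along the way, the symbol is +1.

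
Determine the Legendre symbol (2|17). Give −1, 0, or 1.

1

Pull out 2: since 17 ≡ 1 (mod 8), (2/17) = +1.
Reached (1/17) = 1. Collecting the sign flips along the way, the symbol is +1.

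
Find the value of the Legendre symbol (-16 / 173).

1

First reduce: -16 ≡ 157 (mod 173).
Reciprocity: 157 ≡ 1 and 173 ≡ 1 (mod 4), so (157/173) = +(173/157).
Reduce top mod 157: now compute (16/157).
Pull out 2^4: since 157 ≡ 5 (mod 8), (2/157) = -1, so (2/157)^4 = +1.
Reached (1/157) = 1. Collecting the sign flips along the way, the symbol is +1.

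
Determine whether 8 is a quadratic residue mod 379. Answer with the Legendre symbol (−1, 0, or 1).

Pull out 2^3: since 379 ≡ 3 (mod 8), (2/379) = -1, so (2/379)^3 = -1.
Reached (1/379) = 1. Collecting the sign flips along the way, the symbol is -1.

-1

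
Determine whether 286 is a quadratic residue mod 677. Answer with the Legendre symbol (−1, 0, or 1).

Pull out 2: since 677 ≡ 5 (mod 8), (2/677) = -1.
Reciprocity: 143 ≡ 3 and 677 ≡ 1 (mod 4), so (143/677) = +(677/143).
Reduce top mod 143: now compute (105/143).
Reciprocity: 105 ≡ 1 and 143 ≡ 3 (mod 4), so (105/143) = +(143/105).
Reduce top mod 105: now compute (38/105).
Pull out 2: since 105 ≡ 1 (mod 8), (2/105) = +1.
Reciprocity: 19 ≡ 3 and 105 ≡ 1 (mod 4), so (19/105) = +(105/19).
Reduce top mod 19: now compute (10/19).
Pull out 2: since 19 ≡ 3 (mod 8), (2/19) = -1.
Reciprocity: 5 ≡ 1 and 19 ≡ 3 (mod 4), so (5/19) = +(19/5).
Reduce top mod 5: now compute (4/5).
Pull out 2^2: since 5 ≡ 5 (mod 8), (2/5) = -1, so (2/5)^2 = +1.
Reached (1/5) = 1. Collecting the sign flips along the way, the symbol is +1.

1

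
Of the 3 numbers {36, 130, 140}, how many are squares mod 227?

1

(36/227) = +1 → QR.
(130/227) = -1 → non-residue.
(140/227) = -1 → non-residue.
Total quadratic residues among the 3: 1.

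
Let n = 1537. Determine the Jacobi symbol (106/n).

0

Pull out 2: since 1537 ≡ 1 (mod 8), (2/1537) = +1.
Reciprocity: 53 ≡ 1 and 1537 ≡ 1 (mod 4), so (53/1537) = +(1537/53).
Reduce top mod 53: now compute (0/53).
Top reduces to 0: gcd > 1, so the symbol is 0.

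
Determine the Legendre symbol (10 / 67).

1

Pull out 2: since 67 ≡ 3 (mod 8), (2/67) = -1.
Reciprocity: 5 ≡ 1 and 67 ≡ 3 (mod 4), so (5/67) = +(67/5).
Reduce top mod 5: now compute (2/5).
Pull out 2: since 5 ≡ 5 (mod 8), (2/5) = -1.
Reached (1/5) = 1. Collecting the sign flips along the way, the symbol is +1.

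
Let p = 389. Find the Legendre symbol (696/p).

-1

First reduce: 696 ≡ 307 (mod 389).
Reciprocity: 307 ≡ 3 and 389 ≡ 1 (mod 4), so (307/389) = +(389/307).
Reduce top mod 307: now compute (82/307).
Pull out 2: since 307 ≡ 3 (mod 8), (2/307) = -1.
Reciprocity: 41 ≡ 1 and 307 ≡ 3 (mod 4), so (41/307) = +(307/41).
Reduce top mod 41: now compute (20/41).
Pull out 2^2: since 41 ≡ 1 (mod 8), (2/41) = +1, so (2/41)^2 = +1.
Reciprocity: 5 ≡ 1 and 41 ≡ 1 (mod 4), so (5/41) = +(41/5).
Reduce top mod 5: now compute (1/5).
Reached (1/5) = 1. Collecting the sign flips along the way, the symbol is -1.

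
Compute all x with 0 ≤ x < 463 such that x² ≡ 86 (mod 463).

Since 463 ≡ 3 (mod 4), a square root of 86 is 86^((463+1)/4) = 86^116 mod 463.
Repeated squaring: 86^2≡451, 86^4≡144, 86^8≡364, 86^16≡78, 86^32≡65, 86^64≡58 (mod 463).
86^116 = 86^(64+32+16+4) ≡ 49 (mod 463).
Check: 49² = 2401 ≡ 86 (mod 463). The two roots are 49 and 414.

49, 414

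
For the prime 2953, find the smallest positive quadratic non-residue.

(2/2953) = +1, so 2 is a residue.
(3/2953) = +1, so 3 is a residue.
(4/2953) = +1, so 4 is a residue.
(5/2953) = −1, so 5 is the smallest positive non-residue mod 2953.

5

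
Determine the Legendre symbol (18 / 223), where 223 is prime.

Euler's criterion: (18/223) ≡ 18^111 (mod 223).
18^2 ≡ 101 (mod 223)
18^4 ≡ 166 (mod 223)
18^8 ≡ 127 (mod 223)
18^16 ≡ 73 (mod 223)
18^32 ≡ 200 (mod 223)
18^64 ≡ 83 (mod 223)
18^111 = 18^(64+32+8+4+2+1) ≡ 1 (mod 223).
Result is 1, so (18/223) = 1.

1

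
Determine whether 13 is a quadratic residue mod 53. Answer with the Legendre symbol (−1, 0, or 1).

1

Euler's criterion: (13/53) ≡ 13^26 (mod 53).
13^2 ≡ 10 (mod 53)
13^4 ≡ 47 (mod 53)
13^8 ≡ 36 (mod 53)
13^16 ≡ 24 (mod 53)
13^26 = 13^(16+8+2) ≡ 1 (mod 53).
Result is 1, so (13/53) = 1.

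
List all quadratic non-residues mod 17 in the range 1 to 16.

3, 5, 6, 7, 10, 11, 12, 14

Square k = 1,…,8 (k and 17−k give the same square):
1²=1, 2²=4, 3²=9, 4²=16, 5²≡8, 6²≡2, 7²≡15, 8²≡13 (mod 17).
The residues are {1, 2, 4, 8, 9, 13, 15, 16}; the non-residues are the remaining 8 nonzero classes.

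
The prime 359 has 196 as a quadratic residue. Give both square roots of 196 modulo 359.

14, 345

Since 359 ≡ 3 (mod 4), a square root of 196 is 196^((359+1)/4) = 196^90 mod 359.
Repeated squaring: 196^2≡3, 196^4≡9, 196^8≡81, 196^16≡99, 196^32≡108, 196^64≡176 (mod 359).
196^90 = 196^(64+16+8+2) ≡ 345 (mod 359).
Check: 345² = 119025 ≡ 196 (mod 359). The two roots are 14 and 345.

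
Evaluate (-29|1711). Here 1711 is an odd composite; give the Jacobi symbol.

0

First reduce: -29 ≡ 1682 (mod 1711).
Pull out 2: since 1711 ≡ 7 (mod 8), (2/1711) = +1.
Reciprocity: 841 ≡ 1 and 1711 ≡ 3 (mod 4), so (841/1711) = +(1711/841).
Reduce top mod 841: now compute (29/841).
Reciprocity: 29 ≡ 1 and 841 ≡ 1 (mod 4), so (29/841) = +(841/29).
Reduce top mod 29: now compute (0/29).
Top reduces to 0: gcd > 1, so the symbol is 0.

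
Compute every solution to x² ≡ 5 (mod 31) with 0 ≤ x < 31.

Since 31 ≡ 3 (mod 4), a square root of 5 is 5^((31+1)/4) = 5^8 mod 31.
Repeated squaring: 5^2≡25, 5^4≡5, 5^8≡25 (mod 31).
5^8 = 5^(8) ≡ 25 (mod 31).
Check: 25² = 625 ≡ 5 (mod 31). The two roots are 6 and 25.

6, 25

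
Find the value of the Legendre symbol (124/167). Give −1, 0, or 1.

Euler's criterion: (124/167) ≡ 124^83 (mod 167).
124^2 ≡ 12 (mod 167)
124^4 ≡ 144 (mod 167)
124^8 ≡ 28 (mod 167)
124^16 ≡ 116 (mod 167)
124^32 ≡ 96 (mod 167)
124^64 ≡ 31 (mod 167)
124^83 = 124^(64+16+2+1) ≡ 1 (mod 167).
Result is 1, so (124/167) = 1.

1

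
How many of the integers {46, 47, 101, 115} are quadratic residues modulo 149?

(46/149) = +1 → QR.
(47/149) = +1 → QR.
(101/149) = -1 → non-residue.
(115/149) = -1 → non-residue.
Total quadratic residues among the 4: 2.

2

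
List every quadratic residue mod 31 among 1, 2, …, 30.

Square k = 1,…,15 (k and 31−k give the same square):
1²=1, 2²=4, 3²=9, 4²=16, 5²=25, 6²≡5, 7²≡18, 8²≡2, 9²≡19, 10²≡7, 11²≡28, 12²≡20, 13²≡14, 14²≡10, 15²≡8 (mod 31).
So the quadratic residues mod 31 are {1, 2, 4, 5, 7, 8, 9, 10, 14, 16, 18, 19, 20, 25, 28}.

1,2,4,5,7,8,9,10,14,16,18,19,20,25,28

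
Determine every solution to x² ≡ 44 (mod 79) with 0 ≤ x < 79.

26, 53

Since 79 ≡ 3 (mod 4), a square root of 44 is 44^((79+1)/4) = 44^20 mod 79.
Repeated squaring: 44^2≡40, 44^4≡20, 44^8≡5, 44^16≡25 (mod 79).
44^20 = 44^(16+4) ≡ 26 (mod 79).
Check: 26² = 676 ≡ 44 (mod 79). The two roots are 26 and 53.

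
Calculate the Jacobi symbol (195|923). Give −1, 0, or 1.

Reciprocity: 195 ≡ 3 and 923 ≡ 3 (mod 4), so (195/923) = −(923/195).
Reduce top mod 195: now compute (143/195).
Reciprocity: 143 ≡ 3 and 195 ≡ 3 (mod 4), so (143/195) = −(195/143).
Reduce top mod 143: now compute (52/143).
Pull out 2^2: since 143 ≡ 7 (mod 8), (2/143) = +1, so (2/143)^2 = +1.
Reciprocity: 13 ≡ 1 and 143 ≡ 3 (mod 4), so (13/143) = +(143/13).
Reduce top mod 13: now compute (0/13).
Top reduces to 0: gcd > 1, so the symbol is 0.

0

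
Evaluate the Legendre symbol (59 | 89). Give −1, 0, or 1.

Reciprocity: 59 ≡ 3 and 89 ≡ 1 (mod 4), so (59/89) = +(89/59).
Reduce top mod 59: now compute (30/59).
Pull out 2: since 59 ≡ 3 (mod 8), (2/59) = -1.
Reciprocity: 15 ≡ 3 and 59 ≡ 3 (mod 4), so (15/59) = −(59/15).
Reduce top mod 15: now compute (14/15).
Pull out 2: since 15 ≡ 7 (mod 8), (2/15) = +1.
Reciprocity: 7 ≡ 3 and 15 ≡ 3 (mod 4), so (7/15) = −(15/7).
Reduce top mod 7: now compute (1/7).
Reached (1/7) = 1. Collecting the sign flips along the way, the symbol is -1.

-1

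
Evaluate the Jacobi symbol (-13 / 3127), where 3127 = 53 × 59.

1

First reduce: -13 ≡ 3114 (mod 3127).
Pull out 2: since 3127 ≡ 7 (mod 8), (2/3127) = +1.
Reciprocity: 1557 ≡ 1 and 3127 ≡ 3 (mod 4), so (1557/3127) = +(3127/1557).
Reduce top mod 1557: now compute (13/1557).
Reciprocity: 13 ≡ 1 and 1557 ≡ 1 (mod 4), so (13/1557) = +(1557/13).
Reduce top mod 13: now compute (10/13).
Pull out 2: since 13 ≡ 5 (mod 8), (2/13) = -1.
Reciprocity: 5 ≡ 1 and 13 ≡ 1 (mod 4), so (5/13) = +(13/5).
Reduce top mod 5: now compute (3/5).
Reciprocity: 3 ≡ 3 and 5 ≡ 1 (mod 4), so (3/5) = +(5/3).
Reduce top mod 3: now compute (2/3).
Pull out 2: since 3 ≡ 3 (mod 8), (2/3) = -1.
Reached (1/3) = 1. Collecting the sign flips along the way, the symbol is +1.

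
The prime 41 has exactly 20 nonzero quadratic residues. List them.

1, 2, 4, 5, 8, 9, 10, 16, 18, 20, 21, 23, 25, 31, 32, 33, 36, 37, 39, 40

Square k = 1,…,20 (k and 41−k give the same square):
1²=1, 2²=4, 3²=9, 4²=16, 5²=25, 6²=36, 7²≡8, 8²≡23, 9²≡40, 10²≡18, 11²≡39, 12²≡21, 13²≡5, 14²≡32, 15²≡20, 16²≡10, 17²≡2, 18²≡37, 19²≡33, 20²≡31 (mod 41).
So the quadratic residues mod 41 are {1, 2, 4, 5, 8, 9, 10, 16, 18, 20, 21, 23, 25, 31, 32, 33, 36, 37, 39, 40}.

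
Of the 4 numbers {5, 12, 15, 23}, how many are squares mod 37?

1

(5/37) = -1 → non-residue.
(12/37) = +1 → QR.
(15/37) = -1 → non-residue.
(23/37) = -1 → non-residue.
Total quadratic residues among the 4: 1.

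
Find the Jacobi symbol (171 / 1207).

Reciprocity: 171 ≡ 3 and 1207 ≡ 3 (mod 4), so (171/1207) = −(1207/171).
Reduce top mod 171: now compute (10/171).
Pull out 2: since 171 ≡ 3 (mod 8), (2/171) = -1.
Reciprocity: 5 ≡ 1 and 171 ≡ 3 (mod 4), so (5/171) = +(171/5).
Reduce top mod 5: now compute (1/5).
Reached (1/5) = 1. Collecting the sign flips along the way, the symbol is +1.

1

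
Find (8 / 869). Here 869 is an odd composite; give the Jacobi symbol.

Pull out 2^3: since 869 ≡ 5 (mod 8), (2/869) = -1, so (2/869)^3 = -1.
Reached (1/869) = 1. Collecting the sign flips along the way, the symbol is -1.

-1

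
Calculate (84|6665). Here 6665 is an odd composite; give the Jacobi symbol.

Pull out 2^2: since 6665 ≡ 1 (mod 8), (2/6665) = +1, so (2/6665)^2 = +1.
Reciprocity: 21 ≡ 1 and 6665 ≡ 1 (mod 4), so (21/6665) = +(6665/21).
Reduce top mod 21: now compute (8/21).
Pull out 2^3: since 21 ≡ 5 (mod 8), (2/21) = -1, so (2/21)^3 = -1.
Reached (1/21) = 1. Collecting the sign flips along the way, the symbol is -1.

-1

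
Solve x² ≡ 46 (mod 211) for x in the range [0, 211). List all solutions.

Since 211 ≡ 3 (mod 4), a square root of 46 is 46^((211+1)/4) = 46^53 mod 211.
Repeated squaring: 46^2≡6, 46^4≡36, 46^8≡30, 46^16≡56, 46^32≡182 (mod 211).
46^53 = 46^(32+16+4+1) ≡ 62 (mod 211).
Check: 62² = 3844 ≡ 46 (mod 211). The two roots are 62 and 149.

62, 149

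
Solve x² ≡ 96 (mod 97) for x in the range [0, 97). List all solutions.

22, 75

97 ≡ 1 (mod 4), so we find a root by search.
Trying successive values, 22² = 484 ≡ 96 (mod 97). The other root is 97 − 22 = 75.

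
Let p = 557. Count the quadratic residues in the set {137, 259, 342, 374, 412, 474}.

(137/557) = +1 → QR.
(259/557) = -1 → non-residue.
(342/557) = -1 → non-residue.
(374/557) = +1 → QR.
(412/557) = -1 → non-residue.
(474/557) = +1 → QR.
Total quadratic residues among the 6: 3.

3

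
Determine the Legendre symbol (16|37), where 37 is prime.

1

Euler's criterion: (16/37) ≡ 16^18 (mod 37).
16^2 ≡ 34 (mod 37)
16^4 ≡ 9 (mod 37)
16^8 ≡ 7 (mod 37)
16^16 ≡ 12 (mod 37)
16^18 = 16^(16+2) ≡ 1 (mod 37).
Result is 1, so (16/37) = 1.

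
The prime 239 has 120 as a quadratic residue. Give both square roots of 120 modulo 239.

Since 239 ≡ 3 (mod 4), a square root of 120 is 120^((239+1)/4) = 120^60 mod 239.
Repeated squaring: 120^2≡60, 120^4≡15, 120^8≡225, 120^16≡196, 120^32≡176 (mod 239).
120^60 = 120^(32+16+8+4) ≡ 169 (mod 239).
Check: 169² = 28561 ≡ 120 (mod 239). The two roots are 70 and 169.

70, 169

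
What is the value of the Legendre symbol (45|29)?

First reduce: 45 ≡ 16 (mod 29).
Pull out 2^4: since 29 ≡ 5 (mod 8), (2/29) = -1, so (2/29)^4 = +1.
Reached (1/29) = 1. Collecting the sign flips along the way, the symbol is +1.

1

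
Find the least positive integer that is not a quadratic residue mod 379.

(2/379) = −1, so 2 is the smallest positive non-residue mod 379.

2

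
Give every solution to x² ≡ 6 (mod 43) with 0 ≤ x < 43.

7, 36

Since 43 ≡ 3 (mod 4), a square root of 6 is 6^((43+1)/4) = 6^11 mod 43.
Repeated squaring: 6^2≡36, 6^4≡6, 6^8≡36 (mod 43).
6^11 = 6^(8+2+1) ≡ 36 (mod 43).
Check: 36² = 1296 ≡ 6 (mod 43). The two roots are 7 and 36.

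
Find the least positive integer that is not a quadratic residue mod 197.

2

(2/197) = −1, so 2 is the smallest positive non-residue mod 197.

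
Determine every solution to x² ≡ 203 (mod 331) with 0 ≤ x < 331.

62, 269

Since 331 ≡ 3 (mod 4), a square root of 203 is 203^((331+1)/4) = 203^83 mod 331.
Repeated squaring: 203^2≡165, 203^4≡83, 203^8≡269, 203^16≡203, 203^32≡165, 203^64≡83 (mod 331).
203^83 = 203^(64+16+2+1) ≡ 269 (mod 331).
Check: 269² = 72361 ≡ 203 (mod 331). The two roots are 62 and 269.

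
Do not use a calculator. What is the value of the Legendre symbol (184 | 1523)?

-1

Pull out 2^3: since 1523 ≡ 3 (mod 8), (2/1523) = -1, so (2/1523)^3 = -1.
Reciprocity: 23 ≡ 3 and 1523 ≡ 3 (mod 4), so (23/1523) = −(1523/23).
Reduce top mod 23: now compute (5/23).
Reciprocity: 5 ≡ 1 and 23 ≡ 3 (mod 4), so (5/23) = +(23/5).
Reduce top mod 5: now compute (3/5).
Reciprocity: 3 ≡ 3 and 5 ≡ 1 (mod 4), so (3/5) = +(5/3).
Reduce top mod 3: now compute (2/3).
Pull out 2: since 3 ≡ 3 (mod 8), (2/3) = -1.
Reached (1/3) = 1. Collecting the sign flips along the way, the symbol is -1.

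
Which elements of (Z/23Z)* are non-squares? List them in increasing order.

5,7,10,11,14,15,17,19,20,21,22

Square k = 1,…,11 (k and 23−k give the same square):
1²=1, 2²=4, 3²=9, 4²=16, 5²≡2, 6²≡13, 7²≡3, 8²≡18, 9²≡12, 10²≡8, 11²≡6 (mod 23).
The residues are {1, 2, 3, 4, 6, 8, 9, 12, 13, 16, 18}; the non-residues are the remaining 11 nonzero classes.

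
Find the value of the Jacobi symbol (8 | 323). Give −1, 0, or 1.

-1

Pull out 2^3: since 323 ≡ 3 (mod 8), (2/323) = -1, so (2/323)^3 = -1.
Reached (1/323) = 1. Collecting the sign flips along the way, the symbol is -1.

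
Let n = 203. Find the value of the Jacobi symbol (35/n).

Reciprocity: 35 ≡ 3 and 203 ≡ 3 (mod 4), so (35/203) = −(203/35).
Reduce top mod 35: now compute (28/35).
Pull out 2^2: since 35 ≡ 3 (mod 8), (2/35) = -1, so (2/35)^2 = +1.
Reciprocity: 7 ≡ 3 and 35 ≡ 3 (mod 4), so (7/35) = −(35/7).
Reduce top mod 7: now compute (0/7).
Top reduces to 0: gcd > 1, so the symbol is 0.

0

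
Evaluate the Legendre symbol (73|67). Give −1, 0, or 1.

1

First reduce: 73 ≡ 6 (mod 67).
Pull out 2: since 67 ≡ 3 (mod 8), (2/67) = -1.
Reciprocity: 3 ≡ 3 and 67 ≡ 3 (mod 4), so (3/67) = −(67/3).
Reduce top mod 3: now compute (1/3).
Reached (1/3) = 1. Collecting the sign flips along the way, the symbol is +1.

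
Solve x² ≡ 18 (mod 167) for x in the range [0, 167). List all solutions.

Since 167 ≡ 3 (mod 4), a square root of 18 is 18^((167+1)/4) = 18^42 mod 167.
Repeated squaring: 18^2≡157, 18^4≡100, 18^8≡147, 18^16≡66, 18^32≡14 (mod 167).
18^42 = 18^(32+8+2) ≡ 128 (mod 167).
Check: 128² = 16384 ≡ 18 (mod 167). The two roots are 39 and 128.

39, 128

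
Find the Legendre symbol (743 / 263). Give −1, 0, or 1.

First reduce: 743 ≡ 217 (mod 263).
Reciprocity: 217 ≡ 1 and 263 ≡ 3 (mod 4), so (217/263) = +(263/217).
Reduce top mod 217: now compute (46/217).
Pull out 2: since 217 ≡ 1 (mod 8), (2/217) = +1.
Reciprocity: 23 ≡ 3 and 217 ≡ 1 (mod 4), so (23/217) = +(217/23).
Reduce top mod 23: now compute (10/23).
Pull out 2: since 23 ≡ 7 (mod 8), (2/23) = +1.
Reciprocity: 5 ≡ 1 and 23 ≡ 3 (mod 4), so (5/23) = +(23/5).
Reduce top mod 5: now compute (3/5).
Reciprocity: 3 ≡ 3 and 5 ≡ 1 (mod 4), so (3/5) = +(5/3).
Reduce top mod 3: now compute (2/3).
Pull out 2: since 3 ≡ 3 (mod 8), (2/3) = -1.
Reached (1/3) = 1. Collecting the sign flips along the way, the symbol is -1.

-1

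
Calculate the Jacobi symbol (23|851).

0

Reciprocity: 23 ≡ 3 and 851 ≡ 3 (mod 4), so (23/851) = −(851/23).
Reduce top mod 23: now compute (0/23).
Top reduces to 0: gcd > 1, so the symbol is 0.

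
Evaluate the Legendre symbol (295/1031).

-1

Euler's criterion: (295/1031) ≡ 295^515 (mod 1031).
295^2 ≡ 421 (mod 1031)
295^4 ≡ 940 (mod 1031)
295^8 ≡ 33 (mod 1031)
295^16 ≡ 58 (mod 1031)
295^32 ≡ 271 (mod 1031)
295^64 ≡ 240 (mod 1031)
295^128 ≡ 895 (mod 1031)
295^256 ≡ 969 (mod 1031)
295^512 ≡ 751 (mod 1031)
295^515 = 295^(512+2+1) ≡ 1030 (mod 1031).
Result is 1030 ≡ −1, so (295/1031) = −1.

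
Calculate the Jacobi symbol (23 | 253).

Reciprocity: 23 ≡ 3 and 253 ≡ 1 (mod 4), so (23/253) = +(253/23).
Reduce top mod 23: now compute (0/23).
Top reduces to 0: gcd > 1, so the symbol is 0.

0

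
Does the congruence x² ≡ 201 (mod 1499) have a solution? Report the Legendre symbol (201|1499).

Reciprocity: 201 ≡ 1 and 1499 ≡ 3 (mod 4), so (201/1499) = +(1499/201).
Reduce top mod 201: now compute (92/201).
Pull out 2^2: since 201 ≡ 1 (mod 8), (2/201) = +1, so (2/201)^2 = +1.
Reciprocity: 23 ≡ 3 and 201 ≡ 1 (mod 4), so (23/201) = +(201/23).
Reduce top mod 23: now compute (17/23).
Reciprocity: 17 ≡ 1 and 23 ≡ 3 (mod 4), so (17/23) = +(23/17).
Reduce top mod 17: now compute (6/17).
Pull out 2: since 17 ≡ 1 (mod 8), (2/17) = +1.
Reciprocity: 3 ≡ 3 and 17 ≡ 1 (mod 4), so (3/17) = +(17/3).
Reduce top mod 3: now compute (2/3).
Pull out 2: since 3 ≡ 3 (mod 8), (2/3) = -1.
Reached (1/3) = 1. Collecting the sign flips along the way, the symbol is -1.

-1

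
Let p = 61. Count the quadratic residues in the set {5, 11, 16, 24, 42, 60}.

(5/61) = +1 → QR.
(11/61) = -1 → non-residue.
(16/61) = +1 → QR.
(24/61) = -1 → non-residue.
(42/61) = +1 → QR.
(60/61) = +1 → QR.
Total quadratic residues among the 6: 4.

4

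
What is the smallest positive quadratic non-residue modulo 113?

3

(2/113) = +1, so 2 is a residue.
(3/113) = −1, so 3 is the smallest positive non-residue mod 113.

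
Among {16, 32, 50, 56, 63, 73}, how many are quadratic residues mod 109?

3

(16/109) = +1 → QR.
(32/109) = -1 → non-residue.
(50/109) = -1 → non-residue.
(56/109) = -1 → non-residue.
(63/109) = +1 → QR.
(73/109) = +1 → QR.
Total quadratic residues among the 6: 3.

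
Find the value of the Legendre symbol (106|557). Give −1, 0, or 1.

1

Pull out 2: since 557 ≡ 5 (mod 8), (2/557) = -1.
Reciprocity: 53 ≡ 1 and 557 ≡ 1 (mod 4), so (53/557) = +(557/53).
Reduce top mod 53: now compute (27/53).
Reciprocity: 27 ≡ 3 and 53 ≡ 1 (mod 4), so (27/53) = +(53/27).
Reduce top mod 27: now compute (26/27).
Pull out 2: since 27 ≡ 3 (mod 8), (2/27) = -1.
Reciprocity: 13 ≡ 1 and 27 ≡ 3 (mod 4), so (13/27) = +(27/13).
Reduce top mod 13: now compute (1/13).
Reached (1/13) = 1. Collecting the sign flips along the way, the symbol is +1.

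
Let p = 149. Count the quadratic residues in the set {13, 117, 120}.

(13/149) = -1 → non-residue.
(117/149) = -1 → non-residue.
(120/149) = +1 → QR.
Total quadratic residues among the 3: 1.

1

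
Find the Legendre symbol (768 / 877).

1

Pull out 2^8: since 877 ≡ 5 (mod 8), (2/877) = -1, so (2/877)^8 = +1.
Reciprocity: 3 ≡ 3 and 877 ≡ 1 (mod 4), so (3/877) = +(877/3).
Reduce top mod 3: now compute (1/3).
Reached (1/3) = 1. Collecting the sign flips along the way, the symbol is +1.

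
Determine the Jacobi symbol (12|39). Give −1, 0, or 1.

0

Pull out 2^2: since 39 ≡ 7 (mod 8), (2/39) = +1, so (2/39)^2 = +1.
Reciprocity: 3 ≡ 3 and 39 ≡ 3 (mod 4), so (3/39) = −(39/3).
Reduce top mod 3: now compute (0/3).
Top reduces to 0: gcd > 1, so the symbol is 0.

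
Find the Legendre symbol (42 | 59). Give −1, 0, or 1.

-1

Euler's criterion: (42/59) ≡ 42^29 (mod 59).
42^2 ≡ 53 (mod 59)
42^4 ≡ 36 (mod 59)
42^8 ≡ 57 (mod 59)
42^16 ≡ 4 (mod 59)
42^29 = 42^(16+8+4+1) ≡ 58 (mod 59).
Result is 58 ≡ −1, so (42/59) = −1.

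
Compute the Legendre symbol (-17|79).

Euler's criterion: (-17/79) ≡ 62^39 (mod 79).
62^2 ≡ 52 (mod 79)
62^4 ≡ 18 (mod 79)
62^8 ≡ 8 (mod 79)
62^16 ≡ 64 (mod 79)
62^32 ≡ 67 (mod 79)
62^39 = 62^(32+4+2+1) ≡ 1 (mod 79).
Result is 1, so (-17/79) = 1.

1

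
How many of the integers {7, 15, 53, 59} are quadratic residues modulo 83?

(7/83) = +1 → QR.
(15/83) = -1 → non-residue.
(53/83) = -1 → non-residue.
(59/83) = +1 → QR.
Total quadratic residues among the 4: 2.

2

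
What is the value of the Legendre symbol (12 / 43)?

Pull out 2^2: since 43 ≡ 3 (mod 8), (2/43) = -1, so (2/43)^2 = +1.
Reciprocity: 3 ≡ 3 and 43 ≡ 3 (mod 4), so (3/43) = −(43/3).
Reduce top mod 3: now compute (1/3).
Reached (1/3) = 1. Collecting the sign flips along the way, the symbol is -1.

-1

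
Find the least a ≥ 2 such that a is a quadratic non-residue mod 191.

(2/191) = +1, so 2 is a residue.
(3/191) = +1, so 3 is a residue.
(4/191) = +1, so 4 is a residue.
(5/191) = +1, so 5 is a residue.
(6/191) = +1, so 6 is a residue.
(7/191) = −1, so 7 is the smallest positive non-residue mod 191.

7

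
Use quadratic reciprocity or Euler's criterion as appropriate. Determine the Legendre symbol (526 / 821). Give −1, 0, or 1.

Euler's criterion: (526/821) ≡ 526^410 (mod 821).
526^2 ≡ 820 (mod 821)
526^4 ≡ 1 (mod 821)
526^8 ≡ 1 (mod 821)
526^16 ≡ 1 (mod 821)
526^32 ≡ 1 (mod 821)
526^64 ≡ 1 (mod 821)
526^128 ≡ 1 (mod 821)
526^256 ≡ 1 (mod 821)
526^410 = 526^(256+128+16+8+2) ≡ 820 (mod 821).
Result is 820 ≡ −1, so (526/821) = −1.

-1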